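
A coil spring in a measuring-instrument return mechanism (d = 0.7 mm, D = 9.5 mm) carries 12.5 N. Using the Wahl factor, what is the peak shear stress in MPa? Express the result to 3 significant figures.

974 MPa

Spring index C = D/d = 9.5/0.7 = 13.5714
K_W = (4C−1)/(4C−4) + 0.615/C = 53.286/50.286 + 0.0453 = 1.1050
τ₀ = 8FD/(πd³) = 8·12.5·9.5/(π·0.7³) = 950/1.0776 = 881.62 MPa
τ_max = K·τ₀ = 1.1050 × 881.62 = 974.16 MPa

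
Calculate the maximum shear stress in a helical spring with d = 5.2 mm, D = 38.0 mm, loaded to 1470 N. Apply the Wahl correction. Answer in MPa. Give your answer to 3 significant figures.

Spring index C = D/d = 38.0/5.2 = 7.3077
K_W = (4C−1)/(4C−4) + 0.615/C = 28.231/25.231 + 0.0842 = 1.2031
τ₀ = 8FD/(πd³) = 8·1470·38.0/(π·5.2³) = 446880/441.73 = 1011.7 MPa
τ_max = K·τ₀ = 1.2031 × 1011.7 = 1217.1 MPa

1220 MPa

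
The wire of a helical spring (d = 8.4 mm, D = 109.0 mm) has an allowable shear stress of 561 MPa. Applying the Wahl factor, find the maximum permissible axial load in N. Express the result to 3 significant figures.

C = D/d = 109.0/8.4 = 12.9762
K_W = (4C−1)/(4C−4) + 0.615/C = 50.905/47.905 + 0.0474 = 1.1100
τ_max = K·8FD/(πd³) → F_max = τ_allow·πd³/(8DK)
F_max = 561·π·8.4³/(8·109.0·1.1100) = 1.0446e+06/967.94 = 1079.2 N

1080 N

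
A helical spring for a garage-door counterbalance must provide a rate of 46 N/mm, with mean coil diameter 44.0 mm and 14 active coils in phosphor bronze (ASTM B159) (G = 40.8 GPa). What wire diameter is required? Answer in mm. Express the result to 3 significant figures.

10.2 mm

d = (8D³N_a·k / G)^(1/4) = (8·44.0³·14·46 / (40.8×10³))^0.25
  = (10757)^0.25 = 10.1840 mm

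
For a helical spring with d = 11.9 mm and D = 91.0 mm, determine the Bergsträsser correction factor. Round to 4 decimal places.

1.1812

C = D/d = 91.0/11.9 = 7.6471
K_B = (4C+2)/(4C−3) = 32.588/27.588 = 1.1812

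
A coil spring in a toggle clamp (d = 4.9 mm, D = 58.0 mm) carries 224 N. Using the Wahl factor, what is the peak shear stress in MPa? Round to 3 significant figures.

315 MPa

Spring index C = D/d = 58.0/4.9 = 11.8367
K_W = (4C−1)/(4C−4) + 0.615/C = 46.347/43.347 + 0.0520 = 1.1212
τ₀ = 8FD/(πd³) = 8·224·58.0/(π·4.9³) = 103936/369.61 = 281.21 MPa
τ_max = K·τ₀ = 1.1212 × 281.21 = 315.28 MPa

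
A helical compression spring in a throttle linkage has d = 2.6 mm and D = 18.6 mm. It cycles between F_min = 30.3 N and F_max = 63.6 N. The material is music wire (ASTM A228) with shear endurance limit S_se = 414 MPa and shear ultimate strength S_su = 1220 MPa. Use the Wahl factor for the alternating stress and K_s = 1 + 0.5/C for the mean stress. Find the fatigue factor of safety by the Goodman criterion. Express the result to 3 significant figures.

C = D/d = 18.6/2.6 = 7.1538; K_W = (4C−1)/(4C−4)+0.615/C = 1.2078; K_s = 1+0.5/C = 1.0699
F_a = (F_max−F_min)/2 = 16.65 N; F_m = (F_max+F_min)/2 = 46.95 N
τ_a = K_W·8F_aD/(πd³) = 1.2078 × 44.869 = 54.195 MPa
τ_m = K_s·8F_mD/(πd³) = 1.0699 × 126.52 = 135.37 MPa
Goodman: 1/n_f = τ_a/S_se + τ_m/S_su = 54.195/414 + 135.37/1220 = 0.13091 + 0.11096 = 0.24186
n_f = 1/0.24186 = 4.135

4.13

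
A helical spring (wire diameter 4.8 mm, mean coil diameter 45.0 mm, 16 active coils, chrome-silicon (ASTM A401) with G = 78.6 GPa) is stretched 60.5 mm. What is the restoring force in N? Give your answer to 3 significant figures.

k = Gd⁴/(8D³N_a) = (78.6×10³)(4.8⁴)/(8·45.0³·16) = 3.5772 N/mm
F = k·δ = 3.5772 × 60.5 = 216.42 N

216 N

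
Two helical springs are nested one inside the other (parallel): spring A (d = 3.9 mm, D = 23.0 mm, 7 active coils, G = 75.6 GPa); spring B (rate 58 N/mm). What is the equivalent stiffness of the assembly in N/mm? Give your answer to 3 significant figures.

k_A = Gd⁴/(8D³N_a) = (75.6×10³)(3.9⁴)/(8·23.0³·7) = 25.669 N/mm
Parallel: k_eq = 25.669 + 58 = 83.669 N/mm

83.7 N/mm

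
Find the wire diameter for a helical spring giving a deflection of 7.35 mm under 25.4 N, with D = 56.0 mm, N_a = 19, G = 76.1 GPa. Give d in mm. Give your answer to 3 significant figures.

5.90 mm

Required rate k = F/δ = 25.4/7.35 = 3.4558 N/mm
d = (8D³N_a·k / G)^(1/4) = (8·56.0³·19·3.4558 / (76.1×10³))^0.25
  = (1212.2)^0.25 = 5.9005 mm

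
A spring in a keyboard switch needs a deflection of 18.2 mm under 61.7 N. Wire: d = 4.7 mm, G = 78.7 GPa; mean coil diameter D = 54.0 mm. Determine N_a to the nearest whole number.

9

Required rate k = F/δ = 61.7/18.2 = 3.3901 N/mm
N_a = Gd⁴/(8D³k) = (78.7×10³ × 4.7⁴)/(8 × 54.0³ × 3.3901)
    = 3.84031e+07 / 4.27056e+06 = 8.993 → 9 coils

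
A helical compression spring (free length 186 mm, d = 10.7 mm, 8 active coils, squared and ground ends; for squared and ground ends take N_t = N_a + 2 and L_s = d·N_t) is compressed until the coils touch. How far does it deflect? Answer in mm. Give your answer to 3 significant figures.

79.0 mm

N_t = 10; L_s = 10.7·10 = 107 mm
δ_solid = L₀ − L_s = 186 − 107 = 79 mm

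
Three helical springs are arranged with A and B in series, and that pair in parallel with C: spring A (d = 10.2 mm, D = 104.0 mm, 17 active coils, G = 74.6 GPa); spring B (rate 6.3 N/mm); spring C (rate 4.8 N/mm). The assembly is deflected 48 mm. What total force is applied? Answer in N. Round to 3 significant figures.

368 N

k_A = Gd⁴/(8D³N_a) = (74.6×10³)(10.2⁴)/(8·104.0³·17) = 5.2784 N/mm
Springs A,B series: k_AB = 1/(1/5.2784+1/6.3) = 2.8721 N/mm; parallel with C: k_eq = 2.8721+4.8 = 7.6721 N/mm
F = k_eq·δ = 7.6721·48 = 368.26 N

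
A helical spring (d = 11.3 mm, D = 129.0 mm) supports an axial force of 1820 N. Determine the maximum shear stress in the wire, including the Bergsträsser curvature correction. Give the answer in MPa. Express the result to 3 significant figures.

463 MPa

Spring index C = D/d = 129.0/11.3 = 11.4159
K_B = (4C+2)/(4C−3) = 47.664/42.664 = 1.1172
τ₀ = 8FD/(πd³) = 8·1820·129.0/(π·11.3³) = 1.87824e+06/4533 = 414.35 MPa
τ_max = K·τ₀ = 1.1172 × 414.35 = 462.91 MPa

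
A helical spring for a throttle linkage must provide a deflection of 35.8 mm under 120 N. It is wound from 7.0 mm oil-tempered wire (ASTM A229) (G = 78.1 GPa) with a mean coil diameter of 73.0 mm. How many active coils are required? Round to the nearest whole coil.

18

Required rate k = F/δ = 120/35.8 = 3.352 N/mm
N_a = Gd⁴/(8D³k) = (78.1×10³ × 7.0⁴)/(8 × 73.0³ × 3.352)
    = 1.87518e+08 / 1.04317e+07 = 17.98 → 18 coils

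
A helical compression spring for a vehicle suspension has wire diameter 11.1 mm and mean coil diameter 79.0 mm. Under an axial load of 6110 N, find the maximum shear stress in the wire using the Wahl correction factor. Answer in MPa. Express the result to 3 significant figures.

Spring index C = D/d = 79.0/11.1 = 7.1171
K_W = (4C−1)/(4C−4) + 0.615/C = 27.468/24.468 + 0.0864 = 1.2090
τ₀ = 8FD/(πd³) = 8·6110·79.0/(π·11.1³) = 3.86152e+06/4296.5 = 898.75 MPa
τ_max = K·τ₀ = 1.2090 × 898.75 = 1086.6 MPa

1090 MPa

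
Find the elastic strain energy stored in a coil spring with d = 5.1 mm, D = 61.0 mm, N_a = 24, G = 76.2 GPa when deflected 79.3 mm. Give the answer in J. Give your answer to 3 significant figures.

k = Gd⁴/(8D³N_a) = (76.2×10³)(5.1⁴)/(8·61.0³·24) = 1.1829 N/mm
U = ½kδ² = 0.5 × 1.1829 × 79.3² = 3719.3 N·mm = 3.7193 J

3.72 J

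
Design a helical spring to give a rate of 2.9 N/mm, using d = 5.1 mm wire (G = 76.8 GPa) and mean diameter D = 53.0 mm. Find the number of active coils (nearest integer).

N_a = Gd⁴/(8D³k) = (76.8×10³ × 5.1⁴)/(8 × 53.0³ × 2.9)
    = 5.19567e+07 / 3.45395e+06 = 15.04 → 15 coils

15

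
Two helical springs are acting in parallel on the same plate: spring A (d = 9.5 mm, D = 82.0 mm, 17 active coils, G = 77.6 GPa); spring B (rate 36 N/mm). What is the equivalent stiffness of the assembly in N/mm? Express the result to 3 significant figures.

44.4 N/mm

k_A = Gd⁴/(8D³N_a) = (77.6×10³)(9.5⁴)/(8·82.0³·17) = 8.429 N/mm
Parallel: k_eq = 8.429 + 36 = 44.429 N/mm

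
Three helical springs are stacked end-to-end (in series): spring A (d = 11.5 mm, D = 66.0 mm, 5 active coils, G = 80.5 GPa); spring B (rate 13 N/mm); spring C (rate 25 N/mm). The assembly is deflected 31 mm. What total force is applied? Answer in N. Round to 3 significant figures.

k_A = Gd⁴/(8D³N_a) = (80.5×10³)(11.5⁴)/(8·66.0³·5) = 122.43 N/mm
Series: 1/k_eq = 1/122.43 + 1/13 + 1/25 = 0.12509; k_eq = 7.9942 N/mm
F = k_eq·δ = 7.9942·31 = 247.82 N

248 N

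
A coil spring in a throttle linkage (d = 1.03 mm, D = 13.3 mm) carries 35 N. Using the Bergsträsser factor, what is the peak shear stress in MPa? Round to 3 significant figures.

1200 MPa

Spring index C = D/d = 13.3/1.03 = 12.9126
K_B = (4C+2)/(4C−3) = 53.650/48.650 = 1.1028
τ₀ = 8FD/(πd³) = 8·35·13.3/(π·1.03³) = 3724/3.4329 = 1084.8 MPa
τ_max = K·τ₀ = 1.1028 × 1084.8 = 1196.3 MPa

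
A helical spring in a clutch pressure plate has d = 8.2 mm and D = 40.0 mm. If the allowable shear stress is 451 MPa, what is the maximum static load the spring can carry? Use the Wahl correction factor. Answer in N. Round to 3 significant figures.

1850 N

C = D/d = 40.0/8.2 = 4.8780
K_W = (4C−1)/(4C−4) + 0.615/C = 18.512/15.512 + 0.1261 = 1.3195
τ_max = K·8FD/(πd³) → F_max = τ_allow·πd³/(8DK)
F_max = 451·π·8.2³/(8·40.0·1.3195) = 7.8121e+05/422.23 = 1850.2 N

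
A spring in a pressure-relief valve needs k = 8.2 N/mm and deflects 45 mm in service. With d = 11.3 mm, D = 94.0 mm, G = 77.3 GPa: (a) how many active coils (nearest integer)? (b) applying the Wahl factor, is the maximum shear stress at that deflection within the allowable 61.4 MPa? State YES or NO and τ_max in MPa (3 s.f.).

N_a = Gd⁴/(8D³k) = (77.3×10³)(11.3⁴)/(8·94.0³·8.2) = 23.13 → N_a = 23
Actual rate k = Gd⁴/(8D³·23) = 8.2469 N/mm
Working load F = kδ = 8.2469·45 = 371.11 N
C = 94.0/11.3 = 8.3186; K_W = (4C−1)/(4C−4)+0.615/C = 1.1764
τ_max = K_W·8FD/(πd³) = 1.1764·61.565 = 72.426 MPa
τ_max > 61.4 MPa → exceeds allowable

(a) 23 coils; (b) NO, τ_max = 72.4 MPa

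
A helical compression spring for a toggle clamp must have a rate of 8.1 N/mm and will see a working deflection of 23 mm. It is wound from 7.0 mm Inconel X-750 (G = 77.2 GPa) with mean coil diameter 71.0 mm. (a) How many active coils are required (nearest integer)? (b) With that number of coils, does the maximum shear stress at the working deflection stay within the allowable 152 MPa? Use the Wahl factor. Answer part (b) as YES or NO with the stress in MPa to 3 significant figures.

(a) 8 coils; (b) YES, τ_max = 112 MPa

N_a = Gd⁴/(8D³k) = (77.2×10³)(7.0⁴)/(8·71.0³·8.1) = 7.992 → N_a = 8
Actual rate k = Gd⁴/(8D³·8) = 8.092 N/mm
Working load F = kδ = 8.092·23 = 186.12 N
C = 71.0/7.0 = 10.1429; K_W = (4C−1)/(4C−4)+0.615/C = 1.1427
τ_max = K_W·8FD/(πd³) = 1.1427·98.104 = 112.1 MPa
τ_max ≤ 152 MPa → acceptable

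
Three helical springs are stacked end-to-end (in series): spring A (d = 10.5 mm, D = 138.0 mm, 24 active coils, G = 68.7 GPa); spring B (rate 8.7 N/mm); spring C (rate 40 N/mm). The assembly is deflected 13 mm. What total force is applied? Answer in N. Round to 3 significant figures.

17.5 N

k_A = Gd⁴/(8D³N_a) = (68.7×10³)(10.5⁴)/(8·138.0³·24) = 1.6549 N/mm
Series: 1/k_eq = 1/1.6549 + 1/8.7 + 1/40 = 0.7442; k_eq = 1.3437 N/mm
F = k_eq·δ = 1.3437·13 = 17.468 N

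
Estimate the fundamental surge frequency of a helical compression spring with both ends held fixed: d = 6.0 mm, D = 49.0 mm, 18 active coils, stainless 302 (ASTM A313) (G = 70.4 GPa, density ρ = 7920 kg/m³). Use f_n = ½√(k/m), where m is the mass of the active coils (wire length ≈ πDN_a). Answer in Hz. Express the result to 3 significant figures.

k = Gd⁴/(8D³N_a) = (70.4×10³)(6.0⁴)/(8·49.0³·18) = 5.3855 N/mm = 5385.5 N/m
Wire length L = πDN_a = π·49.0·18 = 2770.9 mm
m = ρ·(πd²/4)·L = 7920 × 28.274×10⁻⁶ m² × 2.7709 m = 0.62049 kg
f_n = ½√(k/m) = 0.5·√(5385.5/0.62049) = 0.5·√(8679.4) = 46.582 Hz

46.6 Hz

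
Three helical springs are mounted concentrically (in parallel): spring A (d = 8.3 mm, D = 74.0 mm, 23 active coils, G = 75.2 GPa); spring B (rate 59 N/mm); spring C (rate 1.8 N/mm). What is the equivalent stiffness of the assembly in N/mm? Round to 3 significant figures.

k_A = Gd⁴/(8D³N_a) = (75.2×10³)(8.3⁴)/(8·74.0³·23) = 4.7865 N/mm
Parallel: k_eq = 4.7865 + 59 + 1.8 = 65.586 N/mm

65.6 N/mm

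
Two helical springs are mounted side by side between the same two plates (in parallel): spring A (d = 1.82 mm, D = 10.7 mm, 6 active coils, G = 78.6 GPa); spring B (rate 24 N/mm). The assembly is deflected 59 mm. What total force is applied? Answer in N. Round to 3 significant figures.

2280 N

k_A = Gd⁴/(8D³N_a) = (78.6×10³)(1.82⁴)/(8·10.7³·6) = 14.666 N/mm
Parallel: k_eq = 14.666 + 24 = 38.666 N/mm
F = k_eq·δ = 38.666·59 = 2281.3 N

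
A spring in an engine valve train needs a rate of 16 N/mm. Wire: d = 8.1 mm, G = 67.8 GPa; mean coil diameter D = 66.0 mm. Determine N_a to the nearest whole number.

8

N_a = Gd⁴/(8D³k) = (67.8×10³ × 8.1⁴)/(8 × 66.0³ × 16)
    = 2.91857e+08 / 3.67995e+07 = 7.931 → 8 coils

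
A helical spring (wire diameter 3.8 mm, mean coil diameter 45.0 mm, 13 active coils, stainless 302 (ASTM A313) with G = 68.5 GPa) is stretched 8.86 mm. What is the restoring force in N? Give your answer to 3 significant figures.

k = Gd⁴/(8D³N_a) = (68.5×10³)(3.8⁴)/(8·45.0³·13) = 1.5071 N/mm
F = k·δ = 1.5071 × 8.86 = 13.353 N

13.4 N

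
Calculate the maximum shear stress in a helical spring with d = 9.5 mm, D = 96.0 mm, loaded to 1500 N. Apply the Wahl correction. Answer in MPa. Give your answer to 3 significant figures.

489 MPa

Spring index C = D/d = 96.0/9.5 = 10.1053
K_W = (4C−1)/(4C−4) + 0.615/C = 39.421/36.421 + 0.0609 = 1.1432
τ₀ = 8FD/(πd³) = 8·1500·96.0/(π·9.5³) = 1.152e+06/2693.5 = 427.69 MPa
τ_max = K·τ₀ = 1.1432 × 427.69 = 488.95 MPa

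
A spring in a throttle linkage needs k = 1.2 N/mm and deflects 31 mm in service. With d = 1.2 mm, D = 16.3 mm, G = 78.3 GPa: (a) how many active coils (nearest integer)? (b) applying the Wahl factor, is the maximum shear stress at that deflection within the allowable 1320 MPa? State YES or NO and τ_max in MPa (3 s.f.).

N_a = Gd⁴/(8D³k) = (78.3×10³)(1.2⁴)/(8·16.3³·1.2) = 3.905 → N_a = 4
Actual rate k = Gd⁴/(8D³·4) = 1.1716 N/mm
Working load F = kδ = 1.1716·31 = 36.319 N
C = 16.3/1.2 = 13.5833; K_W = (4C−1)/(4C−4)+0.615/C = 1.1049
τ_max = K_W·8FD/(πd³) = 1.1049·872.41 = 963.91 MPa
τ_max ≤ 1320 MPa → acceptable

(a) 4 coils; (b) YES, τ_max = 964 MPa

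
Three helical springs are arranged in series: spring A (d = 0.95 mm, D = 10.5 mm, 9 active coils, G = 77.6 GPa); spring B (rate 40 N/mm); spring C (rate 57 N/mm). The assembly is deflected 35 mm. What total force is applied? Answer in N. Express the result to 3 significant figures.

25.7 N

k_A = Gd⁴/(8D³N_a) = (77.6×10³)(0.95⁴)/(8·10.5³·9) = 0.75833 N/mm
Series: 1/k_eq = 1/0.75833 + 1/40 + 1/57 = 1.3612; k_eq = 0.73463 N/mm
F = k_eq·δ = 0.73463·35 = 25.712 N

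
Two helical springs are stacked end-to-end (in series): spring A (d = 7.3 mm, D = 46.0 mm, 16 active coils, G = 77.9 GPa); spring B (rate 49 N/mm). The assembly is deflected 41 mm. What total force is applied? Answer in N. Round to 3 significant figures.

k_A = Gd⁴/(8D³N_a) = (77.9×10³)(7.3⁴)/(8·46.0³·16) = 17.756 N/mm
Series: 1/k_eq = 1/17.756 + 1/49 = 0.076727; k_eq = 13.033 N/mm
F = k_eq·δ = 13.033·41 = 534.36 N

534 N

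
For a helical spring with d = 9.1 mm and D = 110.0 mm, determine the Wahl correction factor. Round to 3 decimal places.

1.119

C = D/d = 110.0/9.1 = 12.0879
K_W = (4C−1)/(4C−4) + 0.615/C = 47.352/44.352 + 0.0509 = 1.1185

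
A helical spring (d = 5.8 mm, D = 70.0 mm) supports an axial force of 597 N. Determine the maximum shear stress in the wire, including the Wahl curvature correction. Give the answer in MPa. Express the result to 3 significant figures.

Spring index C = D/d = 70.0/5.8 = 12.0690
K_W = (4C−1)/(4C−4) + 0.615/C = 47.276/44.276 + 0.0510 = 1.1187
τ₀ = 8FD/(πd³) = 8·597·70.0/(π·5.8³) = 334320/612.96 = 545.42 MPa
τ_max = K·τ₀ = 1.1187 × 545.42 = 610.17 MPa

610 MPa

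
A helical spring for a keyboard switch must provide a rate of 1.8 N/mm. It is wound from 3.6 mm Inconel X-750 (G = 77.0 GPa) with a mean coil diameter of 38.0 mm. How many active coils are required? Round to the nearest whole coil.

16

N_a = Gd⁴/(8D³k) = (77.0×10³ × 3.6⁴)/(8 × 38.0³ × 1.8)
    = 1.2933e+07 / 790157 = 16.37 → 16 coils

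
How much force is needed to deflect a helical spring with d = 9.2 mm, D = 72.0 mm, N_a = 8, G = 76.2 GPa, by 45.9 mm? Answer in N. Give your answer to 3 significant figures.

1050 N

k = Gd⁴/(8D³N_a) = (76.2×10³)(9.2⁴)/(8·72.0³·8) = 22.852 N/mm
F = k·δ = 22.852 × 45.9 = 1048.9 N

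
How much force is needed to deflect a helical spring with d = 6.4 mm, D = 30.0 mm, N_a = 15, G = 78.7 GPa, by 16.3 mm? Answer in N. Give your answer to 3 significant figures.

664 N

k = Gd⁴/(8D³N_a) = (78.7×10³)(6.4⁴)/(8·30.0³·15) = 40.752 N/mm
F = k·δ = 40.752 × 16.3 = 664.26 N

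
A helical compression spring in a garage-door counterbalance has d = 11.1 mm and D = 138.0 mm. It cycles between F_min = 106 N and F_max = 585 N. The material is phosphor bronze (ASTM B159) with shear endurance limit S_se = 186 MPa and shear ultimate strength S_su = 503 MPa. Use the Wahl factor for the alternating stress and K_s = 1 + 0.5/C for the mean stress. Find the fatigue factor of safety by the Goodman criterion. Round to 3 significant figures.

C = D/d = 138.0/11.1 = 12.4324; K_W = (4C−1)/(4C−4)+0.615/C = 1.1151; K_s = 1+0.5/C = 1.0402
F_a = (F_max−F_min)/2 = 239.5 N; F_m = (F_max+F_min)/2 = 345.5 N
τ_a = K_W·8F_aD/(πd³) = 1.1151 × 61.54 = 68.621 MPa
τ_m = K_s·8F_mD/(πd³) = 1.0402 × 88.777 = 92.347 MPa
Goodman: 1/n_f = τ_a/S_se + τ_m/S_su = 68.621/186 + 92.347/503 = 0.36893 + 0.18359 = 0.55252
n_f = 1/0.55252 = 1.81

1.81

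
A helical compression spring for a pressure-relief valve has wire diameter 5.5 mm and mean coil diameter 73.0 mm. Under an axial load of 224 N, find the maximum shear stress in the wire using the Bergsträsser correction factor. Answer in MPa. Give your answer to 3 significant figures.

275 MPa

Spring index C = D/d = 73.0/5.5 = 13.2727
K_B = (4C+2)/(4C−3) = 55.091/50.091 = 1.0998
τ₀ = 8FD/(πd³) = 8·224·73.0/(π·5.5³) = 130816/522.68 = 250.28 MPa
τ_max = K·τ₀ = 1.0998 × 250.28 = 275.26 MPa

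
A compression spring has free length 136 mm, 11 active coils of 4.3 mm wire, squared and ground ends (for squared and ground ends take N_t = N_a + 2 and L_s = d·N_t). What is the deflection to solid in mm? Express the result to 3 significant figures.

80.1 mm

N_t = 13; L_s = 4.3·13 = 55.9 mm
δ_solid = L₀ − L_s = 136 − 55.9 = 80.1 mm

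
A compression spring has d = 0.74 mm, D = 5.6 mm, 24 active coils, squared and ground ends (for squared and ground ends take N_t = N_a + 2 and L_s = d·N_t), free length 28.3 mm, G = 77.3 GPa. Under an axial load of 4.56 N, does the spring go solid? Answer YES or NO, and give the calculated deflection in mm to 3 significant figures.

NO, δ = 6.63 mm

k = Gd⁴/(8D³N_a) = (77.3×10³)(0.74⁴)/(8·5.6³·24) = 0.68745 N/mm
N_t = 26; L_s = 0.74·26 = 19.24 mm; δ_solid = L₀ − L_s = 28.3 − 19.24 = 9.06 mm
δ = F/k = 4.56/0.68745 = 6.6332 mm
δ < δ_solid → spring does not go solid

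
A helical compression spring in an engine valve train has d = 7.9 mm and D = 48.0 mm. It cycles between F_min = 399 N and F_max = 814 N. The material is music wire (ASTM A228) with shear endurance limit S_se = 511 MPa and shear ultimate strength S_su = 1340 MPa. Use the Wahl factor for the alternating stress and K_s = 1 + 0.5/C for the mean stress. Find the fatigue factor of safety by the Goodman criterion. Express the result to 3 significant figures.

C = D/d = 48.0/7.9 = 6.0759; K_W = (4C−1)/(4C−4)+0.615/C = 1.2490; K_s = 1+0.5/C = 1.0823
F_a = (F_max−F_min)/2 = 207.5 N; F_m = (F_max+F_min)/2 = 606.5 N
τ_a = K_W·8F_aD/(πd³) = 1.2490 × 51.442 = 64.25 MPa
τ_m = K_s·8F_mD/(πd³) = 1.0823 × 150.36 = 162.73 MPa
Goodman: 1/n_f = τ_a/S_se + τ_m/S_su = 64.25/511 + 162.73/1340 = 0.12573 + 0.12144 = 0.24718
n_f = 1/0.24718 = 4.046

4.05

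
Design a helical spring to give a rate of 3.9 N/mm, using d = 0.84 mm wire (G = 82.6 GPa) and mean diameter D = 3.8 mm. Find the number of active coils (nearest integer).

24

N_a = Gd⁴/(8D³k) = (82.6×10³ × 0.84⁴)/(8 × 3.8³ × 3.9)
    = 41124.2 / 1712.01 = 24.02 → 24 coils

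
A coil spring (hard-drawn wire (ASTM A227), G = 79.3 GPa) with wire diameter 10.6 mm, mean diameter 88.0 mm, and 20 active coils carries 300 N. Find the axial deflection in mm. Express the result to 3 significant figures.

k = Gd⁴/(8D³N_a) = (79.3×10³)(10.6⁴)/(8·88.0³·20) = 9.1818 N/mm
δ = F/k = 300 / 9.1818 = 32.673 mm

32.7 mm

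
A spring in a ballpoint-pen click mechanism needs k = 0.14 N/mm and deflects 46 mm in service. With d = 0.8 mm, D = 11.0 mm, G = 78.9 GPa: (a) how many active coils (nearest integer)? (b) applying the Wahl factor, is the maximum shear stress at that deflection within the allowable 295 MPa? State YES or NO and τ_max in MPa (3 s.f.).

(a) 22 coils; (b) NO, τ_max = 383 MPa

N_a = Gd⁴/(8D³k) = (78.9×10³)(0.8⁴)/(8·11.0³·0.14) = 21.68 → N_a = 22
Actual rate k = Gd⁴/(8D³·22) = 0.13796 N/mm
Working load F = kδ = 0.13796·46 = 6.3461 N
C = 11.0/0.8 = 13.7500; K_W = (4C−1)/(4C−4)+0.615/C = 1.1036
τ_max = K_W·8FD/(πd³) = 1.1036·347.19 = 383.14 MPa
τ_max > 295 MPa → exceeds allowable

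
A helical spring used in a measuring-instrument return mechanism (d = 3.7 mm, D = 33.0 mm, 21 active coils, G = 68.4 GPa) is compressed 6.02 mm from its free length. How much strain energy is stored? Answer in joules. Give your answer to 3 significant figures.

k = Gd⁴/(8D³N_a) = (68.4×10³)(3.7⁴)/(8·33.0³·21) = 2.1233 N/mm
U = ½kδ² = 0.5 × 2.1233 × 6.02² = 38.475 N·mm = 0.038475 J

0.0385 J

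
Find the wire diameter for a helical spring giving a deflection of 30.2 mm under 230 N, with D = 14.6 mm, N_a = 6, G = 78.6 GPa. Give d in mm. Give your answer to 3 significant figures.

1.95 mm

Required rate k = F/δ = 230/30.2 = 7.6159 N/mm
d = (8D³N_a·k / G)^(1/4) = (8·14.6³·6·7.6159 / (78.6×10³))^0.25
  = (14.474)^0.25 = 1.9505 mm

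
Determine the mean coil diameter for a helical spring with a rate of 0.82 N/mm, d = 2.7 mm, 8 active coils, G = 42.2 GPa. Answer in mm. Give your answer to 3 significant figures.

35.0 mm

D = (Gd⁴/(8N_a·k))^(1/3) = (42.2×10³·2.7⁴/(8·8·0.82))^(1/3)
  = (42734)^(1/3) = 34.9616 mm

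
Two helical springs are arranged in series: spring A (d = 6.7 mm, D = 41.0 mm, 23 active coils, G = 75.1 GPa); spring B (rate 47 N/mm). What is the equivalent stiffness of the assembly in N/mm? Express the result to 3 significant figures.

9.52 N/mm

k_A = Gd⁴/(8D³N_a) = (75.1×10³)(6.7⁴)/(8·41.0³·23) = 11.934 N/mm
Series: 1/k_eq = 1/11.934 + 1/47 = 0.10507; k_eq = 9.5171 N/mm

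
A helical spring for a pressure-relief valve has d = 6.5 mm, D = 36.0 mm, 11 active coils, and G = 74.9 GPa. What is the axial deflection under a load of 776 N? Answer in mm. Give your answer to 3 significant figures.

k = Gd⁴/(8D³N_a) = (74.9×10³)(6.5⁴)/(8·36.0³·11) = 32.565 N/mm
δ = F/k = 776 / 32.565 = 23.83 mm

23.8 mm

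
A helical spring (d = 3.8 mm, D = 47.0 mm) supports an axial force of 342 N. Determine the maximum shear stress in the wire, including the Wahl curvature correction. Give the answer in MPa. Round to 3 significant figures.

832 MPa

Spring index C = D/d = 47.0/3.8 = 12.3684
K_W = (4C−1)/(4C−4) + 0.615/C = 48.474/45.474 + 0.0497 = 1.1157
τ₀ = 8FD/(πd³) = 8·342·47.0/(π·3.8³) = 128592/172.39 = 745.96 MPa
τ_max = K·τ₀ = 1.1157 × 745.96 = 832.26 MPa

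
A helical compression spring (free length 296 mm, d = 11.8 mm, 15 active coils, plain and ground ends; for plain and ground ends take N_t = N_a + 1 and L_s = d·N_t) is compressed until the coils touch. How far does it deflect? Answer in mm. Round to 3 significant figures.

107 mm

N_t = 16; L_s = 11.8·16 = 188.8 mm
δ_solid = L₀ − L_s = 296 − 188.8 = 107.2 mm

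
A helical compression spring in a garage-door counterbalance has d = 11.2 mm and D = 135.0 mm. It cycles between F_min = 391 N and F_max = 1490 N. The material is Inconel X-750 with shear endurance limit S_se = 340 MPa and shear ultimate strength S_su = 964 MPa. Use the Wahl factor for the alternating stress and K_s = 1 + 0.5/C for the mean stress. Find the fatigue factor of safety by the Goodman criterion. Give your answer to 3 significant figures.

C = D/d = 135.0/11.2 = 12.0536; K_W = (4C−1)/(4C−4)+0.615/C = 1.1189; K_s = 1+0.5/C = 1.0415
F_a = (F_max−F_min)/2 = 549.5 N; F_m = (F_max+F_min)/2 = 940.5 N
τ_a = K_W·8F_aD/(πd³) = 1.1189 × 134.46 = 150.44 MPa
τ_m = K_s·8F_mD/(πd³) = 1.0415 × 230.13 = 239.68 MPa
Goodman: 1/n_f = τ_a/S_se + τ_m/S_su = 150.44/340 + 239.68/964 = 0.44248 + 0.24863 = 0.69111
n_f = 1/0.69111 = 1.447

1.45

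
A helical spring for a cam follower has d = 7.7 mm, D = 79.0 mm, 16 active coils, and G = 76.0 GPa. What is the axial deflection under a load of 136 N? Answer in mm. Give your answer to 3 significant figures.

k = Gd⁴/(8D³N_a) = (76.0×10³)(7.7⁴)/(8·79.0³·16) = 4.2334 N/mm
δ = F/k = 136 / 4.2334 = 32.126 mm

32.1 mm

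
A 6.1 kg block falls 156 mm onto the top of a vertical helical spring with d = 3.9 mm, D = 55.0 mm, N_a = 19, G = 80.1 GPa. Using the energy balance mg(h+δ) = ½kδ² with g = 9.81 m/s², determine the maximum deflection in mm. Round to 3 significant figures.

k = Gd⁴/(8D³N_a) = (80.1×10³)(3.9⁴)/(8·55.0³·19) = 0.73276 N/mm
W = mg = 6.1 × 9.81 = 59.841 N
½kδ² − Wδ − Wh = 0 → δ = (W + √(W² + 2kWh))/k
δ = (59.841 + √(3580.9 + 13680.8))/0.73276 = (59.841 + 131.38)/0.73276 = 260.97 mm

261 mm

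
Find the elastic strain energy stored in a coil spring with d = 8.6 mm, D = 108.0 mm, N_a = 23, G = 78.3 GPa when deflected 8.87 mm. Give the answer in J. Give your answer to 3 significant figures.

k = Gd⁴/(8D³N_a) = (78.3×10³)(8.6⁴)/(8·108.0³·23) = 1.8478 N/mm
U = ½kδ² = 0.5 × 1.8478 × 8.87² = 72.692 N·mm = 0.072692 J

0.0727 J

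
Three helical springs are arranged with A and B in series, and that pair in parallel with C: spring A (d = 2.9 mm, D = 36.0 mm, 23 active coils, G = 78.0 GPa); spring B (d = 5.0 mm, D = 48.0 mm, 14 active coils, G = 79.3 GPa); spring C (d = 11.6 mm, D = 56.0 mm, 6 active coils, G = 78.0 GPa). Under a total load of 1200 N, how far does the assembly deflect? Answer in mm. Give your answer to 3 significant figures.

7.14 mm

k_A = Gd⁴/(8D³N_a) = (78.0×10³)(2.9⁴)/(8·36.0³·23) = 0.64263 N/mm
k_B = Gd⁴/(8D³N_a) = (79.3×10³)(5.0⁴)/(8·48.0³·14) = 4.0014 N/mm
k_C = Gd⁴/(8D³N_a) = (78.0×10³)(11.6⁴)/(8·56.0³·6) = 167.54 N/mm
Springs A,B series: k_AB = 1/(1/0.64263+1/4.0014) = 0.5537 N/mm; parallel with C: k_eq = 0.5537+167.54 = 168.09 N/mm
δ = F/k_eq = 1200/168.09 = 7.1388 mm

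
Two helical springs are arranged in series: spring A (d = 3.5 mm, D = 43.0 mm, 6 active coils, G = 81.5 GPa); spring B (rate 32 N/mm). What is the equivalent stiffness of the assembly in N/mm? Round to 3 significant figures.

k_A = Gd⁴/(8D³N_a) = (81.5×10³)(3.5⁴)/(8·43.0³·6) = 3.2047 N/mm
Series: 1/k_eq = 1/3.2047 + 1/32 = 0.34329; k_eq = 2.9129 N/mm

2.91 N/mm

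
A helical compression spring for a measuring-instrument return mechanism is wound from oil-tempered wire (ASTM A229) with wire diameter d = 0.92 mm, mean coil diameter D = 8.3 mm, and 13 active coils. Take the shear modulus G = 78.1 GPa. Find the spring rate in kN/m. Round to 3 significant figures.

0.941 kN/m

k = Gd⁴/(8D³N_a) = (78.1×10³ × 0.92⁴) / (8 × 8.3³ × 13)
  = 55950.3 / 59465.8 = 0.94088 N/mm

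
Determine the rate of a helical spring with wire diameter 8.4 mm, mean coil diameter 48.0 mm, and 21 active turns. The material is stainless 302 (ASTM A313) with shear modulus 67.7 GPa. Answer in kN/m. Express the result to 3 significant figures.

18.1 kN/m

k = Gd⁴/(8D³N_a) = (67.7×10³ × 8.4⁴) / (8 × 48.0³ × 21)
  = 3.37059e+08 / 1.85795e+07 = 18.141 N/mm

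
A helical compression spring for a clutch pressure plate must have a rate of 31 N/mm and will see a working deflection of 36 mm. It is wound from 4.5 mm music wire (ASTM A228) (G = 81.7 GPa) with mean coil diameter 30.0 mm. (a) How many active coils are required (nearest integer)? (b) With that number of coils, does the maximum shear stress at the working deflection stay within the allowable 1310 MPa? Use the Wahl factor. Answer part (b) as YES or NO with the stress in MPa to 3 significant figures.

N_a = Gd⁴/(8D³k) = (81.7×10³)(4.5⁴)/(8·30.0³·31) = 5.003 → N_a = 5
Actual rate k = Gd⁴/(8D³·5) = 31.02 N/mm
Working load F = kδ = 31.02·36 = 1116.7 N
C = 30.0/4.5 = 6.6667; K_W = (4C−1)/(4C−4)+0.615/C = 1.2246
τ_max = K_W·8FD/(πd³) = 1.2246·936.21 = 1146.5 MPa
τ_max ≤ 1310 MPa → acceptable

(a) 5 coils; (b) YES, τ_max = 1150 MPa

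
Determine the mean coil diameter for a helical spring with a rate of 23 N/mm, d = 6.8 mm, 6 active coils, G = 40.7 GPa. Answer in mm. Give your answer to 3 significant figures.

42.9 mm

D = (Gd⁴/(8N_a·k))^(1/3) = (40.7×10³·6.8⁴/(8·6·23))^(1/3)
  = (78824.5)^(1/3) = 42.8766 mm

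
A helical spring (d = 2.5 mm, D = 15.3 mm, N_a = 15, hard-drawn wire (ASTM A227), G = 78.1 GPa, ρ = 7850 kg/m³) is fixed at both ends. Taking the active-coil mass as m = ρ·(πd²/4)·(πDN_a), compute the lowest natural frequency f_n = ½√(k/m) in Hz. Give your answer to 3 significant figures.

k = Gd⁴/(8D³N_a) = (78.1×10³)(2.5⁴)/(8·15.3³·15) = 7.0983 N/mm = 7098.3 N/m
Wire length L = πDN_a = π·15.3·15 = 721 mm
m = ρ·(πd²/4)·L = 7850 × 4.9087×10⁻⁶ m² × 0.721 m = 0.027783 kg
f_n = ½√(k/m) = 0.5·√(7098.3/0.027783) = 0.5·√(2.555e+05) = 252.73 Hz

253 Hz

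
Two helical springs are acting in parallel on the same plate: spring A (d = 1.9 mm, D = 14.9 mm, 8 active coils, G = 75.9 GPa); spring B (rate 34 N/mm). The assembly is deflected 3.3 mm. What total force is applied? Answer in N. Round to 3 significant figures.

k_A = Gd⁴/(8D³N_a) = (75.9×10³)(1.9⁴)/(8·14.9³·8) = 4.6722 N/mm
Parallel: k_eq = 4.6722 + 34 = 38.672 N/mm
F = k_eq·δ = 38.672·3.3 = 127.62 N

128 N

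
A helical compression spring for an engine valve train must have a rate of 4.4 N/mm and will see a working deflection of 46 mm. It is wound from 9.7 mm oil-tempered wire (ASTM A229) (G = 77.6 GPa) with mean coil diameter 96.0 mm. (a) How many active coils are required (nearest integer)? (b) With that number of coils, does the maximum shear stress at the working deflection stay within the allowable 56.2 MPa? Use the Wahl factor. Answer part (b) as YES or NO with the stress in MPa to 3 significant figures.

N_a = Gd⁴/(8D³k) = (77.6×10³)(9.7⁴)/(8·96.0³·4.4) = 22.06 → N_a = 22
Actual rate k = Gd⁴/(8D³·22) = 4.4119 N/mm
Working load F = kδ = 4.4119·46 = 202.95 N
C = 96.0/9.7 = 9.8969; K_W = (4C−1)/(4C−4)+0.615/C = 1.1464
τ_max = K_W·8FD/(πd³) = 1.1464·54.36 = 62.32 MPa
τ_max > 56.2 MPa → exceeds allowable

(a) 22 coils; (b) NO, τ_max = 62.3 MPa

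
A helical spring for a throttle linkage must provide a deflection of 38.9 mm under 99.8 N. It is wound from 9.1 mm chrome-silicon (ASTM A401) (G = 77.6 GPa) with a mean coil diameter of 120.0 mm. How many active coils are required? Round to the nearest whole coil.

15

Required rate k = F/δ = 99.8/38.9 = 2.5656 N/mm
N_a = Gd⁴/(8D³k) = (77.6×10³ × 9.1⁴)/(8 × 120.0³ × 2.5656)
    = 5.32142e+08 / 3.54662e+07 = 15 → 15 coils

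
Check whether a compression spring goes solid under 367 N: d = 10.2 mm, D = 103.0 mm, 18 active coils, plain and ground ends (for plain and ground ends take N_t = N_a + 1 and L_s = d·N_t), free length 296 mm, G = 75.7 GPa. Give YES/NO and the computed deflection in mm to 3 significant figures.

k = Gd⁴/(8D³N_a) = (75.7×10³)(10.2⁴)/(8·103.0³·18) = 5.2074 N/mm
N_t = 19; L_s = 10.2·19 = 193.8 mm; δ_solid = L₀ − L_s = 296 − 193.8 = 102.2 mm
δ = F/k = 367/5.2074 = 70.476 mm
δ < δ_solid → spring does not go solid

NO, δ = 70.5 mm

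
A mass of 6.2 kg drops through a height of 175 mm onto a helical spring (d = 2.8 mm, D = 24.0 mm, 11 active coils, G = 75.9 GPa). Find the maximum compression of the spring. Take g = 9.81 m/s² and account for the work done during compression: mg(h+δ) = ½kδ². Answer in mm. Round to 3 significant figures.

k = Gd⁴/(8D³N_a) = (75.9×10³)(2.8⁴)/(8·24.0³·11) = 3.8349 N/mm
W = mg = 6.2 × 9.81 = 60.822 N
½kδ² − Wδ − Wh = 0 → δ = (W + √(W² + 2kWh))/k
δ = (60.822 + √(3699.3 + 81636.9))/3.8349 = (60.822 + 292.12)/3.8349 = 92.034 mm

92.0 mm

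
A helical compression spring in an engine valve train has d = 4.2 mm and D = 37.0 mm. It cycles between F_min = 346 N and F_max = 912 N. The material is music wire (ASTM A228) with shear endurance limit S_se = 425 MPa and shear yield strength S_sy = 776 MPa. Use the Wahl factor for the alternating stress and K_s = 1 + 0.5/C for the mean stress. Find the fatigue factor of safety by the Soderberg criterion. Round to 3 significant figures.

C = D/d = 37.0/4.2 = 8.8095; K_W = (4C−1)/(4C−4)+0.615/C = 1.1658; K_s = 1+0.5/C = 1.0568
F_a = (F_max−F_min)/2 = 283 N; F_m = (F_max+F_min)/2 = 629 N
τ_a = K_W·8F_aD/(πd³) = 1.1658 × 359.9 = 419.59 MPa
τ_m = K_s·8F_mD/(πd³) = 1.0568 × 799.92 = 845.32 MPa
Soderberg: 1/n_f = τ_a/S_se + τ_m/S_sy = 419.59/425 + 845.32/776 = 0.98726 + 1.08933 = 2.0766
n_f = 1/2.0766 = 0.4816

0.482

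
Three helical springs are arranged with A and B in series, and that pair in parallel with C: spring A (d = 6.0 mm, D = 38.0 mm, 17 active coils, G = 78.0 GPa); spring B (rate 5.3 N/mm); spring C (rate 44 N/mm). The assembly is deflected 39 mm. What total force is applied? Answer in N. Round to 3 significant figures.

k_A = Gd⁴/(8D³N_a) = (78.0×10³)(6.0⁴)/(8·38.0³·17) = 13.546 N/mm
Springs A,B series: k_AB = 1/(1/13.546+1/5.3) = 3.8095 N/mm; parallel with C: k_eq = 3.8095+44 = 47.809 N/mm
F = k_eq·δ = 47.809·39 = 1864.6 N

1860 N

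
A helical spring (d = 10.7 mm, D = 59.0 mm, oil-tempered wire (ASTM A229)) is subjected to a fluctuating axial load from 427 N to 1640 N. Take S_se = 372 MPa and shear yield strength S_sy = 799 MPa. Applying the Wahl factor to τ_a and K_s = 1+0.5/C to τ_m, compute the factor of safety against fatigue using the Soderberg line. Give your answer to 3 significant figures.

C = D/d = 59.0/10.7 = 5.5140; K_W = (4C−1)/(4C−4)+0.615/C = 1.2777; K_s = 1+0.5/C = 1.0907
F_a = (F_max−F_min)/2 = 606.5 N; F_m = (F_max+F_min)/2 = 1033.5 N
τ_a = K_W·8F_aD/(πd³) = 1.2777 × 74.383 = 95.037 MPa
τ_m = K_s·8F_mD/(πd³) = 1.0907 × 126.75 = 138.24 MPa
Soderberg: 1/n_f = τ_a/S_se + τ_m/S_sy = 95.037/372 + 138.24/799 = 0.25548 + 0.17302 = 0.4285
n_f = 1/0.4285 = 2.334

2.33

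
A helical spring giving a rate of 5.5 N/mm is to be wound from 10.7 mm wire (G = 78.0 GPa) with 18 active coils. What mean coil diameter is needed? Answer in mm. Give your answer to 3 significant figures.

D = (Gd⁴/(8N_a·k))^(1/3) = (78.0×10³·10.7⁴/(8·18·5.5))^(1/3)
  = (1.29094e+06)^(1/3) = 108.8850 mm

109 mm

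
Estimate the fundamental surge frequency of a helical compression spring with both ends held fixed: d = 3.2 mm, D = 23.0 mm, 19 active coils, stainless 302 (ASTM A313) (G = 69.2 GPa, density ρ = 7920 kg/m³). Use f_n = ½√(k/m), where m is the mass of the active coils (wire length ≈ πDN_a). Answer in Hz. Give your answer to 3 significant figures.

k = Gd⁴/(8D³N_a) = (69.2×10³)(3.2⁴)/(8·23.0³·19) = 3.9235 N/mm = 3923.5 N/m
Wire length L = πDN_a = π·23.0·19 = 1372.9 mm
m = ρ·(πd²/4)·L = 7920 × 8.0425×10⁻⁶ m² × 1.3729 m = 0.087447 kg
f_n = ½√(k/m) = 0.5·√(3923.5/0.087447) = 0.5·√(44868) = 105.91 Hz

106 Hz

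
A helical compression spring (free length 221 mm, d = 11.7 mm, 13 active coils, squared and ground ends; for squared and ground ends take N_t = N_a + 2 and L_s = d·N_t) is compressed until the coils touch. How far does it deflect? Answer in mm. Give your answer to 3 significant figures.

N_t = 15; L_s = 11.7·15 = 175.5 mm
δ_solid = L₀ − L_s = 221 − 175.5 = 45.5 mm

45.5 mm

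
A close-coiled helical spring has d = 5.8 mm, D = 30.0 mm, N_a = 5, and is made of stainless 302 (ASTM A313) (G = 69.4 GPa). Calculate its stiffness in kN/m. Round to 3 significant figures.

72.7 kN/m

k = Gd⁴/(8D³N_a) = (69.4×10³ × 5.8⁴) / (8 × 30.0³ × 5)
  = 7.85365e+07 / 1.08e+06 = 72.719 N/mm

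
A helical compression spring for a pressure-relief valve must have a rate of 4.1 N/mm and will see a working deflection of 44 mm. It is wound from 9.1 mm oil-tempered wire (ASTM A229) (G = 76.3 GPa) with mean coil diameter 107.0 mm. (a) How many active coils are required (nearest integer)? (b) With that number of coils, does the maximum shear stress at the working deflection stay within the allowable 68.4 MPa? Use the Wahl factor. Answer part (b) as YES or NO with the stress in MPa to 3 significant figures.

N_a = Gd⁴/(8D³k) = (76.3×10³)(9.1⁴)/(8·107.0³·4.1) = 13.02 → N_a = 13
Actual rate k = Gd⁴/(8D³·13) = 4.1068 N/mm
Working load F = kδ = 4.1068·44 = 180.7 N
C = 107.0/9.1 = 11.7582; K_W = (4C−1)/(4C−4)+0.615/C = 1.1220
τ_max = K_W·8FD/(πd³) = 1.1220·65.337 = 73.309 MPa
τ_max > 68.4 MPa → exceeds allowable

(a) 13 coils; (b) NO, τ_max = 73.3 MPa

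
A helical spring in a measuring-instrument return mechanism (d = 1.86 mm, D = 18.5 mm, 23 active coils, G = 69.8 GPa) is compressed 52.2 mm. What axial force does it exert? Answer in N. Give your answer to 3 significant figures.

37.4 N

k = Gd⁴/(8D³N_a) = (69.8×10³)(1.86⁴)/(8·18.5³·23) = 0.71709 N/mm
F = k·δ = 0.71709 × 52.2 = 37.432 N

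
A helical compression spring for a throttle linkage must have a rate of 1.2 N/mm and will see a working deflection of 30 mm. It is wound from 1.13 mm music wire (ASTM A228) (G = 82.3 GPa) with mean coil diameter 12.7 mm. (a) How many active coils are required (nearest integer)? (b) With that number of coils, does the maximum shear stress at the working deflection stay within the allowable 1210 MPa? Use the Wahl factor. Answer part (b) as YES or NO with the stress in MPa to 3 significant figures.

(a) 7 coils; (b) YES, τ_max = 887 MPa

N_a = Gd⁴/(8D³k) = (82.3×10³)(1.13⁴)/(8·12.7³·1.2) = 6.824 → N_a = 7
Actual rate k = Gd⁴/(8D³·7) = 1.1698 N/mm
Working load F = kδ = 1.1698·30 = 35.094 N
C = 12.7/1.13 = 11.2389; K_W = (4C−1)/(4C−4)+0.615/C = 1.1280
τ_max = K_W·8FD/(πd³) = 1.1280·786.58 = 887.24 MPa
τ_max ≤ 1210 MPa → acceptable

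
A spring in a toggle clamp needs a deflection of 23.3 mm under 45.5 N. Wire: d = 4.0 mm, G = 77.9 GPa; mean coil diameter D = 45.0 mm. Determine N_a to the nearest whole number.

Required rate k = F/δ = 45.5/23.3 = 1.9528 N/mm
N_a = Gd⁴/(8D³k) = (77.9×10³ × 4.0⁴)/(8 × 45.0³ × 1.9528)
    = 1.99424e+07 / 1.42358e+06 = 14.01 → 14 coils

14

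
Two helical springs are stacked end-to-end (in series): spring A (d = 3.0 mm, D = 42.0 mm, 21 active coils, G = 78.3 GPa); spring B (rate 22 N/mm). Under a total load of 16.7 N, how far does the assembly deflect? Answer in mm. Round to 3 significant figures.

k_A = Gd⁴/(8D³N_a) = (78.3×10³)(3.0⁴)/(8·42.0³·21) = 0.50955 N/mm
Series: 1/k_eq = 1/0.50955 + 1/22 = 2.008; k_eq = 0.49802 N/mm
δ = F/k_eq = 16.7/0.49802 = 33.533 mm

33.5 mm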